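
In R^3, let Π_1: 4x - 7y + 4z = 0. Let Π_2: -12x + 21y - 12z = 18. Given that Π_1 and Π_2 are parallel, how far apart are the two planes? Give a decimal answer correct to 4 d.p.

Rescale Π_2 by 1/(-3): 4x - 7y + 4z = -6. Then distance = |0 − (-6)| / √81 ≈ 0.6667.

0.6667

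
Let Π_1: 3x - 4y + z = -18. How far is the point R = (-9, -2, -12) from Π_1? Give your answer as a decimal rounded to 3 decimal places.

n·R − d = (3)·(-9) + (-4)·(-2) + (1)·(-12) − (-18) = -13; |n| = √26.
Distance = |-13| / √26 = 13/√26 ≈ 2.550.

2.550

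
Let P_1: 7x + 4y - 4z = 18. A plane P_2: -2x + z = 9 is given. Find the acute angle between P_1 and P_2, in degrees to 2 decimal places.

cos θ = |n₁·n₂| / (|n₁||n₂|) = |-18| / (√81 · √5).
θ = arccos(0.89443) ≈ 26.57°.

26.57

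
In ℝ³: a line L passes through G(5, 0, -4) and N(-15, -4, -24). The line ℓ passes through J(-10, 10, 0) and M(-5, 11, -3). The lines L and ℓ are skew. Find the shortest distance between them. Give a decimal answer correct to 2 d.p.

A direction vector for L is N − G = (-20, -4, -20).
A direction vector for ℓ is M − J = (5, 1, -3).
Common perpendicular direction n = (-20, -4, -20) × (5, 1, -3) = (32, -160, 0).
With w = (-10, 10, 0) − (5, 0, -4) = (-15, 10, 4), w · n = -2080.
Distance = |w · n| / |n| = |-2080| / √26624 ≈ 12.75.

12.75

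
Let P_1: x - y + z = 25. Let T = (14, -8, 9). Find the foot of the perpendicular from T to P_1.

(12, -6, 7)

Foot = T − λn with λ = (n·T − d)/|n|² = (31 − 25)/3 = 2.
Foot = (14, -8, 9) − 2·(1, -1, 1) = (12, -6, 7).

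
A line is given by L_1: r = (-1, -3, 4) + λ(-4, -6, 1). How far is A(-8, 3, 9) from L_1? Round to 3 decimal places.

10.480

Taking (-1, -3, 4) on L_1 with direction v = (-4, -6, 1): w = A − (-1, -3, 4) = (-7, 6, 5), and w × v = (36, -13, 66).
Distance = |w × v| / |v| = √5821 / √53 ≈ 10.480.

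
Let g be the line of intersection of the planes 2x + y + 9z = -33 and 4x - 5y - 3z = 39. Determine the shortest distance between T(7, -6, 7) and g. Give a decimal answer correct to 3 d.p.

Direction of g: (2, 1, 9) × (4, -5, -3) = (42, 42, -14).
A point on g: solving the two plane equations with x = 3 gives (3, -3, -4).
Taking (3, -3, -4) on g with direction v = (42, 42, -14): w = T − (3, -3, -4) = (4, -3, 11), and w × v = (-420, 518, 294).
Distance = |w × v| / |v| = √531160 / √3724 ≈ 11.943.

11.943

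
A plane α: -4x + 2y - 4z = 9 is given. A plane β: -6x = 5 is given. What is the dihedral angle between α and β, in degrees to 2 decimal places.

48.19

cos θ = |n₁·n₂| / (|n₁||n₂|) = |24| / (√36 · √36).
θ = arccos(0.66667) ≈ 48.19°.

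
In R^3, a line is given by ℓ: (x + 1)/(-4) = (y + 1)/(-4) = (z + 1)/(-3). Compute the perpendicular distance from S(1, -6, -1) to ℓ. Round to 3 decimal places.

ℓ has direction (-4, -4, -3) through (-1, -1, -1).
Taking (-1, -1, -1) on ℓ with direction v = (-4, -4, -3): w = S − (-1, -1, -1) = (2, -5, 0), and w × v = (15, 6, -28).
Distance = |w × v| / |v| = √1045 / √41 ≈ 5.049.

5.049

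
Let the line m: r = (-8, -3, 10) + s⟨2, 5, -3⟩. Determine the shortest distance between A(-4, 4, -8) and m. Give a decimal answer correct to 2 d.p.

Taking (-8, -3, 10) on m with direction v = (2, 5, -3): w = A − (-8, -3, 10) = (4, 7, -18), and w × v = (69, -24, 6).
Distance = |w × v| / |v| = √5373 / √38 ≈ 11.89.

11.89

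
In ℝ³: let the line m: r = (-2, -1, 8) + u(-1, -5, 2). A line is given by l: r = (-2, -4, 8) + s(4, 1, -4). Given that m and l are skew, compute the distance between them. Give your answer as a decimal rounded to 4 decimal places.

Common perpendicular direction n = (-1, -5, 2) × (4, 1, -4) = (18, 4, 19).
With w = (-2, -4, 8) − (-2, -1, 8) = (0, -3, 0), w · n = -12.
Distance = |w · n| / |n| = |-12| / √701 ≈ 0.4532.

0.4532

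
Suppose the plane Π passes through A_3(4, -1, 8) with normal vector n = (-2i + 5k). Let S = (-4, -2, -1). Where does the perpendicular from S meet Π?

(-6, -2, 4)

Π: n·r = n·A_3 gives -2x + 5z = 32.
Foot = S − λn with λ = (n·S − d)/|n|² = (3 − 32)/29 = -1.
Foot = (-4, -2, -1) − (-1)·(-2, 0, 5) = (-6, -2, 4).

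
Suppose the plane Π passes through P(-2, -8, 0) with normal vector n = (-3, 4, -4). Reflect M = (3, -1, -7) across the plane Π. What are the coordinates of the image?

(9, -9, 1)

Π: n·r = n·P gives -3x + 4y - 4z = -26.
λ = (n·M − d)/|n|² = (15 − (-26))/41 = 1.
Reflection = M − 2λn = (3, -1, -7) − 2·(-3, 4, -4) = (9, -9, 1).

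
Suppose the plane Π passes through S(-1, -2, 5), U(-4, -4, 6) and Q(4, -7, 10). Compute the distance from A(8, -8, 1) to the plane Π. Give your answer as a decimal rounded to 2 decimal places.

8.18

SU = (-3, -2, 1), SQ = (5, -5, 5); a normal to Π is SU × SQ = (-5, 20, 25).
Using S: Π has equation -5x + 20y + 25z = 90.
n·A − d = (-5)·(8) + (20)·(-8) + (25)·(1) − 90 = -265; |n| = √1050.
Distance = |-265| / √1050 = 265/√1050 ≈ 8.18.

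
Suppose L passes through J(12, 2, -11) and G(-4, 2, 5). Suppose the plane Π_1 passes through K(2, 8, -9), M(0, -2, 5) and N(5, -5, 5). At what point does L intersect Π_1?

A direction vector for L is G − J = (-16, 0, 16).
KM = (-2, -10, 14), KN = (3, -13, 14); a normal to Π_1 is KM × KN = (42, 70, 56).
Using K: Π_1 has equation 42x + 70y + 56z = 140.
Substitute r = (12, 2, -11) + t(-16, 0, 16) into the plane: 28 + 224t = 140, so t = 1/2.
Intersection: (12, 2, -11) + (1/2)·(-16, 0, 16) = (4, 2, -3).

(4, 2, -3)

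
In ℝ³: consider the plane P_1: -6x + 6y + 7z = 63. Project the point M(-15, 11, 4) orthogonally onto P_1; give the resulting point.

Foot = M − λn with λ = (n·M − d)/|n|² = (184 − 63)/121 = 1.
Foot = (-15, 11, 4) − 1·(-6, 6, 7) = (-9, 5, -3).

(-9, 5, -3)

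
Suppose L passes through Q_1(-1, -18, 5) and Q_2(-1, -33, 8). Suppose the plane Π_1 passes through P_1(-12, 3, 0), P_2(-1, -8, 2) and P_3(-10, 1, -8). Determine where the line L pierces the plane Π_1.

(-1, -8, 3)

A direction vector for L is Q_2 − Q_1 = (0, -15, 3).
P_1P_2 = (11, -11, 2), P_1P_3 = (2, -2, -8); a normal to Π_1 is P_1P_2 × P_1P_3 = (92, 92, 0).
Using P_1: Π_1 has equation 92x + 92y = -828.
Substitute r = (-1, -18, 5) + t(0, -15, 3) into the plane: -1748 + (-1380)t = -828, so t = -2/3.
Intersection: (-1, -18, 5) + (-2/3)·(0, -15, 3) = (-1, -8, 3).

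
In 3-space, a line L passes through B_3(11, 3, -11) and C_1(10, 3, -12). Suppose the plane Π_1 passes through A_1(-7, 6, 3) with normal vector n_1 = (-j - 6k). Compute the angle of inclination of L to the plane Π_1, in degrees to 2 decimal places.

44.23

A direction vector for L is C_1 − B_3 = (-1, 0, -1).
Π_1: n_1·r = n_1·A_1 gives -y - 6z = -24.
sin θ = |n·v| / (|n||v|) = |6| / (√37 · √2) = 0.69749.
θ ≈ 44.23°.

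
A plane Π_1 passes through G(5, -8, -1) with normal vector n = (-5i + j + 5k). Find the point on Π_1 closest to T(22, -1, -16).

(7, 2, -1)

Π_1: n·r = n·G gives -5x + y + 5z = -38.
Foot = T − λn with λ = (n·T − d)/|n|² = (-191 − (-38))/51 = -3.
Foot = (22, -1, -16) − (-3)·(-5, 1, 5) = (7, 2, -1).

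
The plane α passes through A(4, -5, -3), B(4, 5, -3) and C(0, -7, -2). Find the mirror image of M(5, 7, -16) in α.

AB = (0, 10, 0), AC = (-4, -2, 1); a normal to α is AB × AC = (10, 0, 40).
Using A: α has equation 10x + 40z = -80.
λ = (n·M − d)/|n|² = (-590 − (-80))/1700 = -3/10.
Reflection = M − 2λn = (5, 7, -16) − (-3/5)·(10, 0, 40) = (11, 7, 8).

(11, 7, 8)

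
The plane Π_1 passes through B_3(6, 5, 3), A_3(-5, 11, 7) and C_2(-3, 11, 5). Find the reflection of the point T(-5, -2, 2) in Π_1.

(7, 12, 14)

B_3A_3 = (-11, 6, 4), B_3C_2 = (-9, 6, 2); a normal to Π_1 is B_3A_3 × B_3C_2 = (-12, -14, -12).
Using B_3: Π_1 has equation -12x - 14y - 12z = -178.
λ = (n·T − d)/|n|² = (64 − (-178))/484 = 1/2.
Reflection = T − 2λn = (-5, -2, 2) − 1·(-12, -14, -12) = (7, 12, 14).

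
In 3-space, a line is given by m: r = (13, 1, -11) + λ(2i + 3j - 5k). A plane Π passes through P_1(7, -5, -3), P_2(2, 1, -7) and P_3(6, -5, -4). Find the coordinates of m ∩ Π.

(9, -5, -1)

P_1P_2 = (-5, 6, -4), P_1P_3 = (-1, 0, -1); a normal to Π is P_1P_2 × P_1P_3 = (-6, -1, 6).
Using P_1: Π has equation -6x - y + 6z = -55.
Substitute r = (13, 1, -11) + t(2, 3, -5) into the plane: -145 + (-45)t = -55, so t = -2.
Intersection: (13, 1, -11) + (-2)·(2, 3, -5) = (9, -5, -1).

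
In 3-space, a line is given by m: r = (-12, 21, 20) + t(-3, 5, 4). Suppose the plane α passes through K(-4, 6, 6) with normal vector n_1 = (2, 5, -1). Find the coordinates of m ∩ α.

(-3, 6, 8)

α: n_1·r = n_1·K gives 2x + 5y - z = 16.
Substitute r = (-12, 21, 20) + t(-3, 5, 4) into the plane: 61 + 15t = 16, so t = -3.
Intersection: (-12, 21, 20) + (-3)·(-3, 5, 4) = (-3, 6, 8).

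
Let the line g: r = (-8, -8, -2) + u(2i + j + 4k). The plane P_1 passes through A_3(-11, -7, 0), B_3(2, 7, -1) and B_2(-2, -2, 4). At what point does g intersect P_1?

(-4, -6, 6)

A_3B_3 = (13, 14, -1), A_3B_2 = (9, 5, 4); a normal to P_1 is A_3B_3 × A_3B_2 = (61, -61, -61).
Using A_3: P_1 has equation 61x - 61y - 61z = -244.
Substitute r = (-8, -8, -2) + t(2, 1, 4) into the plane: 122 + (-183)t = -244, so t = 2.
Intersection: (-8, -8, -2) + 2·(2, 1, 4) = (-4, -6, 6).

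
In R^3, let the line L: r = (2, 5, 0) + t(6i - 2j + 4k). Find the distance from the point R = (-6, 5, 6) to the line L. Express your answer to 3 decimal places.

9.472

Taking (2, 5, 0) on L with direction v = (6, -2, 4): w = R − (2, 5, 0) = (-8, 0, 6), and w × v = (12, 68, 16).
Distance = |w × v| / |v| = √5024 / √56 ≈ 9.472.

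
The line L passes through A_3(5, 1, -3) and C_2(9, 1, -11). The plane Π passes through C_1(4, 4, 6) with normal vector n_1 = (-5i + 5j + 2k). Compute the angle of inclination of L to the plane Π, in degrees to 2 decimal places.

33.21

A direction vector for L is C_2 − A_3 = (4, 0, -8).
Π: n_1·r = n_1·C_1 gives -5x + 5y + 2z = 12.
sin θ = |n·v| / (|n||v|) = |-36| / (√54 · √80) = 0.54772.
θ ≈ 33.21°.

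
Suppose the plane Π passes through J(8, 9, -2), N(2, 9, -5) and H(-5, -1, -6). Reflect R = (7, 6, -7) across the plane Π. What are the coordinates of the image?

JN = (-6, 0, -3), JH = (-13, -10, -4); a normal to Π is JN × JH = (-30, 15, 60).
Using J: Π has equation -30x + 15y + 60z = -225.
λ = (n·R − d)/|n|² = (-540 − (-225))/4725 = -1/15.
Reflection = R − 2λn = (7, 6, -7) − (-2/15)·(-30, 15, 60) = (3, 8, 1).

(3, 8, 1)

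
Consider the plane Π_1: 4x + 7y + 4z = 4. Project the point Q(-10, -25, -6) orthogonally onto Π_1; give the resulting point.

(2, -4, 6)

Foot = Q − λn with λ = (n·Q − d)/|n|² = (-239 − 4)/81 = -3.
Foot = (-10, -25, -6) − (-3)·(4, 7, 4) = (2, -4, 6).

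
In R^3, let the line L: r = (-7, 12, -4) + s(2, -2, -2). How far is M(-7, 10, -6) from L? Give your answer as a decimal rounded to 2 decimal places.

1.63

Taking (-7, 12, -4) on L with direction v = (2, -2, -2): w = M − (-7, 12, -4) = (0, -2, -2), and w × v = (0, -4, 4).
Distance = |w × v| / |v| = √32 / √12 ≈ 1.63.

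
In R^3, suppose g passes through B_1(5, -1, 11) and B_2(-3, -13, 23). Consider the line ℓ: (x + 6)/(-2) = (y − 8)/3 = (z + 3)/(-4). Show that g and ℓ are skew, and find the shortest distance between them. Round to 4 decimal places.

A direction vector for g is B_2 − B_1 = (-8, -12, 12).
ℓ has direction (-2, 3, -4) through (-6, 8, -3).
Common perpendicular direction n = (-8, -12, 12) × (-2, 3, -4) = (12, -56, -48).
With w = (-6, 8, -3) − (5, -1, 11) = (-11, 9, -14), w · n = 36.
Since n ≠ 0 the lines are not parallel, and w · n = 36 ≠ 0 so they do not intersect; hence they are skew.
Distance = |w · n| / |n| = |36| / √5584 ≈ 0.4818.

0.4818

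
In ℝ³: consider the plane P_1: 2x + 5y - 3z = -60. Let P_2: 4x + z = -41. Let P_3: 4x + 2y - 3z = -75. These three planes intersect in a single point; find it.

(-12, -3, 7)

Solving the 3×3 linear system 2x + 5y - 3z = -60, 4x + z = -41, 4x + 2y - 3z = -75 (e.g. by elimination or Cramer's rule, determinant = 52) gives (-12, -3, 7).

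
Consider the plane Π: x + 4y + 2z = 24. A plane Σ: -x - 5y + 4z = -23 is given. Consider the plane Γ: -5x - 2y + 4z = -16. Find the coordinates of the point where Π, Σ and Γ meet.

Solving the 3×3 linear system x + 4y + 2z = 24, -x - 5y + 4z = -23, -5x - 2y + 4z = -16 (e.g. by elimination or Cramer's rule, determinant = -122) gives (2, 5, 1).

(2, 5, 1)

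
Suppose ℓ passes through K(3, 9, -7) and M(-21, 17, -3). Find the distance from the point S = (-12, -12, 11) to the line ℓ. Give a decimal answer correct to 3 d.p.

29.728

A direction vector for ℓ is M − K = (-24, 8, 4).
Taking (3, 9, -7) on ℓ with direction v = (-24, 8, 4): w = S − (3, 9, -7) = (-15, -21, 18), and w × v = (-228, -372, -624).
Distance = |w × v| / |v| = √579744 / √656 ≈ 29.728.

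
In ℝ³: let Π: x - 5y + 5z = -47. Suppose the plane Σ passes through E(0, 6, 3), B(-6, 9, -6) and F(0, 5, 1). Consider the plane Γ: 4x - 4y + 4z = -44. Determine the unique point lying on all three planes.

(-2, 5, -4)

EB = (-6, 3, -9), EF = (0, -1, -2); a normal to Σ is EB × EF = (-15, -12, 6).
Using E: Σ has equation -15x - 12y + 6z = -54.
Solving the 3×3 linear system x - 5y + 5z = -47, -15x - 12y + 6z = -54, 4x - 4y + 4z = -44 (e.g. by elimination or Cramer's rule, determinant = 96) gives (-2, 5, -4).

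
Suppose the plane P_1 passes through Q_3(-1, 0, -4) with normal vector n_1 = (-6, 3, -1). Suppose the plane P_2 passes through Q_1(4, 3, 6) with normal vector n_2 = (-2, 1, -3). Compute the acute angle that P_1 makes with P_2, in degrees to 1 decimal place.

P_1: n_1·r = n_1·Q_3 gives -6x + 3y - z = 10.
P_2: n_2·r = n_2·Q_1 gives -2x + y - 3z = -23.
cos θ = |n₁·n₂| / (|n₁||n₂|) = |18| / (√46 · √14).
θ = arccos(0.70930) ≈ 44.8°.

44.8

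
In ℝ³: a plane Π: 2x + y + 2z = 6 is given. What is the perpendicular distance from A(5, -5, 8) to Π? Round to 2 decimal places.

n·A − d = (2)·(5) + (1)·(-5) + (2)·(8) − 6 = 15; |n| = √9.
Distance = |15| / √9 = 15/√9 ≈ 5.00.

5.00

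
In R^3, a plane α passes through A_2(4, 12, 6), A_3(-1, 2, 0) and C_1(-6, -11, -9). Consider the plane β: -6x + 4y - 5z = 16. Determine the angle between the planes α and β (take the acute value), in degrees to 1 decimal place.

A_2A_3 = (-5, -10, -6), A_2C_1 = (-10, -23, -15); a normal to α is A_2A_3 × A_2C_1 = (12, -15, 15).
Using A_2: α has equation 12x - 15y + 15z = -42.
cos θ = |n₁·n₂| / (|n₁||n₂|) = |-207| / (√594 · √77).
θ = arccos(0.96790) ≈ 14.6°.

14.6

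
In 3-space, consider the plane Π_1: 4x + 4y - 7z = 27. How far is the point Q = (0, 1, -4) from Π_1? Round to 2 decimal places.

n·Q − d = (4)·(0) + (4)·(1) + (-7)·(-4) − 27 = 5; |n| = √81.
Distance = |5| / √81 = 5/√81 ≈ 0.56.

0.56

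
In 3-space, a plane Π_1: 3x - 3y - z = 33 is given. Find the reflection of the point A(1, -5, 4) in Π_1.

(7, -11, 2)

λ = (n·A − d)/|n|² = (14 − 33)/19 = -1.
Reflection = A − 2λn = (1, -5, 4) − (-2)·(3, -3, -1) = (7, -11, 2).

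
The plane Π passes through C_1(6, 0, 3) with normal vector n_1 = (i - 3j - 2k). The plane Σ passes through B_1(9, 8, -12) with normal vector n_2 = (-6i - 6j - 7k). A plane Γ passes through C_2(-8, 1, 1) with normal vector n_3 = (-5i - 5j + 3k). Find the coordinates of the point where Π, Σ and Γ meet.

Π: n_1·r = n_1·C_1 gives x - 3y - 2z = 0.
Σ: n_2·r = n_2·B_1 gives -6x - 6y - 7z = -18.
Γ: n_3·r = n_3·C_2 gives -5x - 5y + 3z = 38.
Solving the 3×3 linear system x - 3y - 2z = 0, -6x - 6y - 7z = -18, -5x - 5y + 3z = 38 (e.g. by elimination or Cramer's rule, determinant = -212) gives (0, -4, 6).

(0, -4, 6)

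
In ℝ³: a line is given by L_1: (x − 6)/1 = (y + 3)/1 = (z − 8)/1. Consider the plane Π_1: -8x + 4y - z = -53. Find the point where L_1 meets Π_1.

(3, -6, 5)

L_1 has direction (1, 1, 1) through (6, -3, 8).
Substitute r = (6, -3, 8) + t(1, 1, 1) into the plane: -68 + (-5)t = -53, so t = -3.
Intersection: (6, -3, 8) + (-3)·(1, 1, 1) = (3, -6, 5).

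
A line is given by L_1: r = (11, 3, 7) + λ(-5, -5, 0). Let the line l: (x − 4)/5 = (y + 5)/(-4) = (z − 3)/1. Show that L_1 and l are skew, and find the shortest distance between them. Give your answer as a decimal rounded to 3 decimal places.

4.061

l has direction (5, -4, 1) through (4, -5, 3).
Common perpendicular direction n = (-5, -5, 0) × (5, -4, 1) = (-5, 5, 45).
With w = (4, -5, 3) − (11, 3, 7) = (-7, -8, -4), w · n = -185.
Since n ≠ 0 the lines are not parallel, and w · n = -185 ≠ 0 so they do not intersect; hence they are skew.
Distance = |w · n| / |n| = |-185| / √2075 ≈ 4.061.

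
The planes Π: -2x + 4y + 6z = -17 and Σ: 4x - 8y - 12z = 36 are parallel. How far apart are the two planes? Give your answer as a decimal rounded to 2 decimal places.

0.13

Rescale Σ by 1/(-2): -2x + 4y + 6z = -18. Then distance = |-17 − (-18)| / √56 ≈ 0.13.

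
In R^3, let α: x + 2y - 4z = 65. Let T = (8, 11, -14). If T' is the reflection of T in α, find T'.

(6, 7, -6)

λ = (n·T − d)/|n|² = (86 − 65)/21 = 1.
Reflection = T − 2λn = (8, 11, -14) − 2·(1, 2, -4) = (6, 7, -6).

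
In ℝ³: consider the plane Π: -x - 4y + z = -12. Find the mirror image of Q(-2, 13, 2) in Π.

(-6, -3, 6)

λ = (n·Q − d)/|n|² = (-48 − (-12))/18 = -2.
Reflection = Q − 2λn = (-2, 13, 2) − (-4)·(-1, -4, 1) = (-6, -3, 6).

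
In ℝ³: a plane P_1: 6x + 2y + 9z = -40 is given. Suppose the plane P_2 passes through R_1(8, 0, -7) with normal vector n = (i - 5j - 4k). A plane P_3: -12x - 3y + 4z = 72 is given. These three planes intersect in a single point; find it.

(-4, -8, 0)

P_2: n·r = n·R_1 gives x - 5y - 4z = 36.
Solving the 3×3 linear system 6x + 2y + 9z = -40, x - 5y - 4z = 36, -12x - 3y + 4z = 72 (e.g. by elimination or Cramer's rule, determinant = -671) gives (-4, -8, 0).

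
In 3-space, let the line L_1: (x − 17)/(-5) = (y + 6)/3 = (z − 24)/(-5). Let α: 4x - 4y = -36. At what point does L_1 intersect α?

(-3, 6, 4)

L_1 has direction (-5, 3, -5) through (17, -6, 24).
Substitute r = (17, -6, 24) + t(-5, 3, -5) into the plane: 92 + (-32)t = -36, so t = 4.
Intersection: (17, -6, 24) + 4·(-5, 3, -5) = (-3, 6, 4).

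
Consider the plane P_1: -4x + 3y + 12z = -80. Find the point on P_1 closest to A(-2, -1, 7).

(2, -4, -5)

Foot = A − λn with λ = (n·A − d)/|n|² = (89 − (-80))/169 = 1.
Foot = (-2, -1, 7) − 1·(-4, 3, 12) = (2, -4, -5).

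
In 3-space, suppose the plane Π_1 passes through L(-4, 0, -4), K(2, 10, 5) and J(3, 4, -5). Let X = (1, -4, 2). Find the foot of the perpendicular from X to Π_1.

(-3, 2, -2)

LK = (6, 10, 9), LJ = (7, 4, -1); a normal to Π_1 is LK × LJ = (-46, 69, -46).
Using L: Π_1 has equation -46x + 69y - 46z = 368.
Foot = X − λn with λ = (n·X − d)/|n|² = (-414 − 368)/8993 = -2/23.
Foot = (1, -4, 2) − (-2/23)·(-46, 69, -46) = (-3, 2, -2).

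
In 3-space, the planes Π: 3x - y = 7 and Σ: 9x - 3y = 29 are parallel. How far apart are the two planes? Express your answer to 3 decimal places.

Rescale Σ by 1/3: 3x - y = 29/3. Then distance = |7 − (29/3)| / √10 ≈ 0.843.

0.843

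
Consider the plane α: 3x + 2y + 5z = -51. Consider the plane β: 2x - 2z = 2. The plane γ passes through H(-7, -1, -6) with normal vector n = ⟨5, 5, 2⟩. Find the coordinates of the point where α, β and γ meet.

γ: n·r = n·H gives 5x + 5y + 2z = -52.
Solving the 3×3 linear system 3x + 2y + 5z = -51, 2x - 2z = 2, 5x + 5y + 2z = -52 (e.g. by elimination or Cramer's rule, determinant = 52) gives (-5, -3, -6).

(-5, -3, -6)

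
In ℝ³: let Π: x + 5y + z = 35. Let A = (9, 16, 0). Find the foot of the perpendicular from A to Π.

(7, 6, -2)

Foot = A − λn with λ = (n·A − d)/|n|² = (89 − 35)/27 = 2.
Foot = (9, 16, 0) − 2·(1, 5, 1) = (7, 6, -2).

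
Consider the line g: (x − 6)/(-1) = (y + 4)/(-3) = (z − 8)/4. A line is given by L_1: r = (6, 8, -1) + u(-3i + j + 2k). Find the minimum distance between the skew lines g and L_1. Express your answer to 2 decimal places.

1.73

g has direction (-1, -3, 4) through (6, -4, 8).
Common perpendicular direction n = (-1, -3, 4) × (-3, 1, 2) = (-10, -10, -10).
With w = (6, 8, -1) − (6, -4, 8) = (0, 12, -9), w · n = -30.
Distance = |w · n| / |n| = |-30| / √300 ≈ 1.73.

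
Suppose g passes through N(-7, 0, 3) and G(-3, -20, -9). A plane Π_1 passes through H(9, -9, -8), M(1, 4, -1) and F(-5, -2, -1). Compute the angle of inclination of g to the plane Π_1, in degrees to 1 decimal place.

A direction vector for g is G − N = (4, -20, -12).
HM = (-8, 13, 7), HF = (-14, 7, 7); a normal to Π_1 is HM × HF = (42, -42, 126).
Using H: Π_1 has equation 42x - 42y + 126z = -252.
sin θ = |n·v| / (|n||v|) = |-504| / (√19404 · √560) = 0.15289.
θ ≈ 8.8°.

8.8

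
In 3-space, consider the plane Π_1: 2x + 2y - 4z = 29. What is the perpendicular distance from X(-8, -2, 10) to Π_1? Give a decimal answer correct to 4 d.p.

n·X − d = (2)·(-8) + (2)·(-2) + (-4)·(10) − 29 = -89; |n| = √24.
Distance = |-89| / √24 = 89/√24 ≈ 18.1670.

18.1670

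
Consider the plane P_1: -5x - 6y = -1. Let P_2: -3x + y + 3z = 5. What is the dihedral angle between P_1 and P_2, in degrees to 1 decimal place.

cos θ = |n₁·n₂| / (|n₁||n₂|) = |9| / (√61 · √19).
θ = arccos(0.26436) ≈ 74.7°.

74.7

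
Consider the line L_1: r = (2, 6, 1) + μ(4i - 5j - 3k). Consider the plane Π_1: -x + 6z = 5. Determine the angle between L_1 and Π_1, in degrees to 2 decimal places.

sin θ = |n·v| / (|n||v|) = |-22| / (√37 · √50) = 0.51149.
θ ≈ 30.76°.

30.76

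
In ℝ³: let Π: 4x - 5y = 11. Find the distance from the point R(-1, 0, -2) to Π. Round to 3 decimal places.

2.343

n·R − d = (4)·(-1) + (-5)·(0) + (0)·(-2) − 11 = -15; |n| = √41.
Distance = |-15| / √41 = 15/√41 ≈ 2.343.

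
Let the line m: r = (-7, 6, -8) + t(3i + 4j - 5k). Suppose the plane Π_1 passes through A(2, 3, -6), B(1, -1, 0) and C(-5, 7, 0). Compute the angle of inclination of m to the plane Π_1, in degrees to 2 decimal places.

AB = (-1, -4, 6), AC = (-7, 4, 6); a normal to Π_1 is AB × AC = (-48, -36, -32).
Using A: Π_1 has equation -48x - 36y - 32z = -12.
sin θ = |n·v| / (|n||v|) = |-128| / (√4624 · √50) = 0.26620.
θ ≈ 15.44°.

15.44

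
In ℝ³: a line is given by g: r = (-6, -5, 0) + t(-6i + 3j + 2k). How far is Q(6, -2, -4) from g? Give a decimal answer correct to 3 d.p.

8.132

Taking (-6, -5, 0) on g with direction v = (-6, 3, 2): w = Q − (-6, -5, 0) = (12, 3, -4), and w × v = (18, 0, 54).
Distance = |w × v| / |v| = √3240 / √49 ≈ 8.132.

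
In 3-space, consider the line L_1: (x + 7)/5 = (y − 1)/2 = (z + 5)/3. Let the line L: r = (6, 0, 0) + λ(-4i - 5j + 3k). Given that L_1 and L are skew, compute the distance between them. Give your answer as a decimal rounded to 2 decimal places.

L_1 has direction (5, 2, 3) through (-7, 1, -5).
Common perpendicular direction n = (5, 2, 3) × (-4, -5, 3) = (21, -27, -17).
With w = (6, 0, 0) − (-7, 1, -5) = (13, -1, 5), w · n = 215.
Distance = |w · n| / |n| = |215| / √1459 ≈ 5.63.

5.63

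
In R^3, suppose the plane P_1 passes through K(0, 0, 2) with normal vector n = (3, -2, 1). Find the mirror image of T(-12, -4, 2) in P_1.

(0, -12, 6)

P_1: n·r = n·K gives 3x - 2y + z = 2.
λ = (n·T − d)/|n|² = (-26 − 2)/14 = -2.
Reflection = T − 2λn = (-12, -4, 2) − (-4)·(3, -2, 1) = (0, -12, 6).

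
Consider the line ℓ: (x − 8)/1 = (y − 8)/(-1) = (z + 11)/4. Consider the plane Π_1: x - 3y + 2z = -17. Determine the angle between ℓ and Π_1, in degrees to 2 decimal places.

49.11

ℓ has direction (1, -1, 4) through (8, 8, -11).
sin θ = |n·v| / (|n||v|) = |12| / (√14 · √18) = 0.75593.
θ ≈ 49.11°.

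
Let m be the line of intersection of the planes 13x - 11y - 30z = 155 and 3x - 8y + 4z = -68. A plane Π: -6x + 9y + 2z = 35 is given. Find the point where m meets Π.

(-4, 3, -8)

Direction of m: (13, -11, -30) × (3, -8, 4) = (-284, -142, -71).
A point on m: solving the two plane equations with x = -8 gives (-8, 1, -9).
Substitute r = (-8, 1, -9) + t(-284, -142, -71) into the plane: 39 + 284t = 35, so t = -1/71.
Intersection: (-8, 1, -9) + (-1/71)·(-284, -142, -71) = (-4, 3, -8).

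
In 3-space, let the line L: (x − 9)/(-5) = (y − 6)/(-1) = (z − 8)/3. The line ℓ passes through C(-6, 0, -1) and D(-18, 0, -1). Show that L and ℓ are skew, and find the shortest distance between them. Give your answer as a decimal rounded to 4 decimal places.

L has direction (-5, -1, 3) through (9, 6, 8).
A direction vector for ℓ is D − C = (-12, 0, 0).
Common perpendicular direction n = (-5, -1, 3) × (-12, 0, 0) = (0, -36, -12).
With w = (-6, 0, -1) − (9, 6, 8) = (-15, -6, -9), w · n = 324.
Since n ≠ 0 the lines are not parallel, and w · n = 324 ≠ 0 so they do not intersect; hence they are skew.
Distance = |w · n| / |n| = |324| / √1440 ≈ 8.5381.

8.5381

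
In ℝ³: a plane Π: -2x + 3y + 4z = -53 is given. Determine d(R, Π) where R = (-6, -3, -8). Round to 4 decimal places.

4.4567

n·R − d = (-2)·(-6) + (3)·(-3) + (4)·(-8) − (-53) = 24; |n| = √29.
Distance = |24| / √29 = 24/√29 ≈ 4.4567.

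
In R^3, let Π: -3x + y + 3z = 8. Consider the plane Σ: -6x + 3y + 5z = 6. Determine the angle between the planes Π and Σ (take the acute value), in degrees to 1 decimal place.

9.2

cos θ = |n₁·n₂| / (|n₁||n₂|) = |36| / (√19 · √70).
θ = arccos(0.98714) ≈ 9.2°.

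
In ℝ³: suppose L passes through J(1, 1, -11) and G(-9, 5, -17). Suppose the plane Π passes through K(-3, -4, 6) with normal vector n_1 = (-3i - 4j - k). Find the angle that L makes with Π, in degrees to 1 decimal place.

A direction vector for L is G − J = (-10, 4, -6).
Π: n_1·r = n_1·K gives -3x - 4y - z = 19.
sin θ = |n·v| / (|n||v|) = |20| / (√26 · √152) = 0.31814.
θ ≈ 18.6°.

18.6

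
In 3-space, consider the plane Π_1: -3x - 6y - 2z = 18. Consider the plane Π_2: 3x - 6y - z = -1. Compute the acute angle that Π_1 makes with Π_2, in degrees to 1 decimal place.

cos θ = |n₁·n₂| / (|n₁||n₂|) = |29| / (√49 · √46).
θ = arccos(0.61083) ≈ 52.4°.

52.4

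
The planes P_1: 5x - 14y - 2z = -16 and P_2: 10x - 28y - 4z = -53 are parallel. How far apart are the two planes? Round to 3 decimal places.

Rescale P_2 by 1/2: 5x - 14y - 2z = -53/2. Then distance = |-16 − (-53/2)| / √225 ≈ 0.700.

0.700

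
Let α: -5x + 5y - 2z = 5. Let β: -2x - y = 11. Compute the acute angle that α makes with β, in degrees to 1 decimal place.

72.3

cos θ = |n₁·n₂| / (|n₁||n₂|) = |5| / (√54 · √5).
θ = arccos(0.30429) ≈ 72.3°.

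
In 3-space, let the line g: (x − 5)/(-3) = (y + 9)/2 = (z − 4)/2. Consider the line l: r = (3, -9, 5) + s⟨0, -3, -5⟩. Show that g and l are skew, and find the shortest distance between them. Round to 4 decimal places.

0.9474

g has direction (-3, 2, 2) through (5, -9, 4).
Common perpendicular direction n = (-3, 2, 2) × (0, -3, -5) = (-4, -15, 9).
With w = (3, -9, 5) − (5, -9, 4) = (-2, 0, 1), w · n = 17.
Since n ≠ 0 the lines are not parallel, and w · n = 17 ≠ 0 so they do not intersect; hence they are skew.
Distance = |w · n| / |n| = |17| / √322 ≈ 0.9474.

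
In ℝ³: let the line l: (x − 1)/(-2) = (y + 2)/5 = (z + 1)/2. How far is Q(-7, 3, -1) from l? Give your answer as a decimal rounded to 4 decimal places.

l has direction (-2, 5, 2) through (1, -2, -1).
Taking (1, -2, -1) on l with direction v = (-2, 5, 2): w = Q − (1, -2, -1) = (-8, 5, 0), and w × v = (10, 16, -30).
Distance = |w × v| / |v| = √1256 / √33 ≈ 6.1693.

6.1693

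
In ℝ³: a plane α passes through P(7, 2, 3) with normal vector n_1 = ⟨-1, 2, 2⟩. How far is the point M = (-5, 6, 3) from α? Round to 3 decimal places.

α: n_1·r = n_1·P gives -x + 2y + 2z = 3.
n·M − d = (-1)·(-5) + (2)·(6) + (2)·(3) − 3 = 20; |n| = √9.
Distance = |20| / √9 = 20/√9 ≈ 6.667.

6.667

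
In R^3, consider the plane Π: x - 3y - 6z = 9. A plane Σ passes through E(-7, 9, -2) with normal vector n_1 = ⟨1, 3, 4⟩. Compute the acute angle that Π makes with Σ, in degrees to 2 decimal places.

22.29

Σ: n_1·r = n_1·E gives x + 3y + 4z = 12.
cos θ = |n₁·n₂| / (|n₁||n₂|) = |-32| / (√46 · √26).
θ = arccos(0.92530) ≈ 22.29°.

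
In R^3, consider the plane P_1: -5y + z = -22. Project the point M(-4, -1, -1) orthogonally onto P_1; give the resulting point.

(-4, 4, -2)

Foot = M − λn with λ = (n·M − d)/|n|² = (4 − (-22))/26 = 1.
Foot = (-4, -1, -1) − 1·(0, -5, 1) = (-4, 4, -2).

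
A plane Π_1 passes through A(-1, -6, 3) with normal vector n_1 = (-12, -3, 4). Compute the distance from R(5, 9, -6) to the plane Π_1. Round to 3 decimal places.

11.769

Π_1: n_1·r = n_1·A gives -12x - 3y + 4z = 42.
n·R − d = (-12)·(5) + (-3)·(9) + (4)·(-6) − 42 = -153; |n| = √169.
Distance = |-153| / √169 = 153/√169 ≈ 11.769.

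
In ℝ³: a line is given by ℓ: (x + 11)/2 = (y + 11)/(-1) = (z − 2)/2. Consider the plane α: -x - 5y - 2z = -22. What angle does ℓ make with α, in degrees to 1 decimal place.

ℓ has direction (2, -1, 2) through (-11, -11, 2).
sin θ = |n·v| / (|n||v|) = |-1| / (√30 · √9) = 0.06086.
θ ≈ 3.5°.

3.5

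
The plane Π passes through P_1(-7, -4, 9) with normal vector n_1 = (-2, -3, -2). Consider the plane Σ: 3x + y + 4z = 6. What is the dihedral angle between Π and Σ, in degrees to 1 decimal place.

Π: n_1·r = n_1·P_1 gives -2x - 3y - 2z = 8.
cos θ = |n₁·n₂| / (|n₁||n₂|) = |-17| / (√17 · √26).
θ = arccos(0.80861) ≈ 36.0°.

36.0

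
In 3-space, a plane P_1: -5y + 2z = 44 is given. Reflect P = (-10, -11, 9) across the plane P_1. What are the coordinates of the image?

λ = (n·P − d)/|n|² = (73 − 44)/29 = 1.
Reflection = P − 2λn = (-10, -11, 9) − 2·(0, -5, 2) = (-10, -1, 5).

(-10, -1, 5)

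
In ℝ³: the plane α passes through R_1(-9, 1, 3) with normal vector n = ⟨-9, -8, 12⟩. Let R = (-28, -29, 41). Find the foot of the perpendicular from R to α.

(-1, -5, 5)

α: n·r = n·R_1 gives -9x - 8y + 12z = 109.
Foot = R − λn with λ = (n·R − d)/|n|² = (976 − 109)/289 = 3.
Foot = (-28, -29, 41) − 3·(-9, -8, 12) = (-1, -5, 5).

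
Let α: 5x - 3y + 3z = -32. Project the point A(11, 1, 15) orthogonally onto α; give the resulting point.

Foot = A − λn with λ = (n·A − d)/|n|² = (97 − (-32))/43 = 3.
Foot = (11, 1, 15) − 3·(5, -3, 3) = (-4, 10, 6).

(-4, 10, 6)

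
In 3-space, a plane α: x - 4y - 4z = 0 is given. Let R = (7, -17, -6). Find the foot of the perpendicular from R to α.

(4, -5, 6)

Foot = R − λn with λ = (n·R − d)/|n|² = (99 − 0)/33 = 3.
Foot = (7, -17, -6) − 3·(1, -4, -4) = (4, -5, 6).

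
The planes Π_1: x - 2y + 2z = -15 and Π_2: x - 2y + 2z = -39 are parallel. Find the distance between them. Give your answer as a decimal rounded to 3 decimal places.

8.000

Same normal n = (1, -2, 2) with |n| = √9; distance = |-15 − (-39)| / |n| = 24/√9 ≈ 8.000.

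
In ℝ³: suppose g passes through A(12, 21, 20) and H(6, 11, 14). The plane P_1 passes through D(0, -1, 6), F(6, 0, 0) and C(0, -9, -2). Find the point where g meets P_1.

A direction vector for g is H − A = (-6, -10, -6).
DF = (6, 1, -6), DC = (0, -8, -8); a normal to P_1 is DF × DC = (-56, 48, -48).
Using D: P_1 has equation -56x + 48y - 48z = -336.
Substitute r = (12, 21, 20) + t(-6, -10, -6) into the plane: -624 + 144t = -336, so t = 2.
Intersection: (12, 21, 20) + 2·(-6, -10, -6) = (0, 1, 8).

(0, 1, 8)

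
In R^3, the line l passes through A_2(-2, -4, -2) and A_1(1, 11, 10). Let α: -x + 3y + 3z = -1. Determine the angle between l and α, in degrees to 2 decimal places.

66.98

A direction vector for l is A_1 − A_2 = (3, 15, 12).
sin θ = |n·v| / (|n||v|) = |78| / (√19 · √378) = 0.92039.
θ ≈ 66.98°.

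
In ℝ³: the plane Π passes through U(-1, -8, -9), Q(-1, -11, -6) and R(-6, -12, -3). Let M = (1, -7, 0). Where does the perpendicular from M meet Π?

UQ = (0, -3, 3), UR = (-5, -4, 6); a normal to Π is UQ × UR = (-6, -15, -15).
Using U: Π has equation -6x - 15y - 15z = 261.
Foot = M − λn with λ = (n·M − d)/|n|² = (99 − 261)/486 = -1/3.
Foot = (1, -7, 0) − (-1/3)·(-6, -15, -15) = (-1, -12, -5).

(-1, -12, -5)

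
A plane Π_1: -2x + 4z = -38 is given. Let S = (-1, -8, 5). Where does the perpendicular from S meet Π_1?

Foot = S − λn with λ = (n·S − d)/|n|² = (22 − (-38))/20 = 3.
Foot = (-1, -8, 5) − 3·(-2, 0, 4) = (5, -8, -7).

(5, -8, -7)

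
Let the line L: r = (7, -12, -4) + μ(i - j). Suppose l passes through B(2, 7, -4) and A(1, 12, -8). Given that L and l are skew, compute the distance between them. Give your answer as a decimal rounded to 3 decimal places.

8.083

A direction vector for l is A − B = (-1, 5, -4).
Common perpendicular direction n = (1, -1, 0) × (-1, 5, -4) = (4, 4, 4).
With w = (2, 7, -4) − (7, -12, -4) = (-5, 19, 0), w · n = 56.
Distance = |w · n| / |n| = |56| / √48 ≈ 8.083.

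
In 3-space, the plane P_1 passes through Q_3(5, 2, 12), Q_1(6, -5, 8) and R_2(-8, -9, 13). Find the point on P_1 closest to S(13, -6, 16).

(9, -2, 8)

Q_3Q_1 = (1, -7, -4), Q_3R_2 = (-13, -11, 1); a normal to P_1 is Q_3Q_1 × Q_3R_2 = (-51, 51, -102).
Using Q_3: P_1 has equation -51x + 51y - 102z = -1377.
Foot = S − λn with λ = (n·S − d)/|n|² = (-2601 − (-1377))/15606 = -4/51.
Foot = (13, -6, 16) − (-4/51)·(-51, 51, -102) = (9, -2, 8).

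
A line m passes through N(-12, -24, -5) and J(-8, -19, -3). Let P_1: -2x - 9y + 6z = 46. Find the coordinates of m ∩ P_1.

A direction vector for m is J − N = (4, 5, 2).
Substitute r = (-12, -24, -5) + t(4, 5, 2) into the plane: 210 + (-41)t = 46, so t = 4.
Intersection: (-12, -24, -5) + 4·(4, 5, 2) = (4, -4, 3).

(4, -4, 3)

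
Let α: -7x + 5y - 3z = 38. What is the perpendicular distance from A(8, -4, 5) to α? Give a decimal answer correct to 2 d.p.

n·A − d = (-7)·(8) + (5)·(-4) + (-3)·(5) − 38 = -129; |n| = √83.
Distance = |-129| / √83 = 129/√83 ≈ 14.16.

14.16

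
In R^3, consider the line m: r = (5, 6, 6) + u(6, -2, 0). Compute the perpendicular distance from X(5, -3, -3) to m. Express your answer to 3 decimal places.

Taking (5, 6, 6) on m with direction v = (6, -2, 0): w = X − (5, 6, 6) = (0, -9, -9), and w × v = (-18, -54, 54).
Distance = |w × v| / |v| = √6156 / √40 ≈ 12.406.

12.406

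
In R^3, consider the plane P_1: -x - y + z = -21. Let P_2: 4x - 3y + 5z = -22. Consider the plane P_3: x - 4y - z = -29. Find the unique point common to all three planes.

(7, 10, -4)

Solving the 3×3 linear system -x - y + z = -21, 4x - 3y + 5z = -22, x - 4y - z = -29 (e.g. by elimination or Cramer's rule, determinant = -45) gives (7, 10, -4).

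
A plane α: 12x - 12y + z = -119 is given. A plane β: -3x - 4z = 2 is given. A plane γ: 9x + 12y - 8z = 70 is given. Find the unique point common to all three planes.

Solving the 3×3 linear system 12x - 12y + z = -119, -3x - 4z = 2, 9x + 12y - 8z = 70 (e.g. by elimination or Cramer's rule, determinant = 1260) gives (-2, 8, 1).

(-2, 8, 1)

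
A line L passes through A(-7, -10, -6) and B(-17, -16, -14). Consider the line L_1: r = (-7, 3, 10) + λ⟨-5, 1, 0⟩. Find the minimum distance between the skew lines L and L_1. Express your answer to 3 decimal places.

A direction vector for L is B − A = (-10, -6, -8).
Common perpendicular direction n = (-10, -6, -8) × (-5, 1, 0) = (8, 40, -40).
With w = (-7, 3, 10) − (-7, -10, -6) = (0, 13, 16), w · n = -120.
Distance = |w · n| / |n| = |-120| / √3264 ≈ 2.100.

2.100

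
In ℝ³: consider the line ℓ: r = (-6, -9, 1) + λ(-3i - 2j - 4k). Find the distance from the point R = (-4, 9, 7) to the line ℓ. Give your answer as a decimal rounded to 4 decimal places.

14.6217

Taking (-6, -9, 1) on ℓ with direction v = (-3, -2, -4): w = R − (-6, -9, 1) = (2, 18, 6), and w × v = (-60, -10, 50).
Distance = |w × v| / |v| = √6200 / √29 ≈ 14.6217.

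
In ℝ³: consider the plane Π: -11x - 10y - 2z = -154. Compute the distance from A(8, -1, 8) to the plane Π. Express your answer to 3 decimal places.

4.000

n·A − d = (-11)·(8) + (-10)·(-1) + (-2)·(8) − (-154) = 60; |n| = √225.
Distance = |60| / √225 = 60/√225 ≈ 4.000.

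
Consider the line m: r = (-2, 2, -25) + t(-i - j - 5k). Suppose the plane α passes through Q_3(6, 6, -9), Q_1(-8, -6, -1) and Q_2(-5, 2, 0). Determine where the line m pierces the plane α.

(2, 6, -5)

Q_3Q_1 = (-14, -12, 8), Q_3Q_2 = (-11, -4, 9); a normal to α is Q_3Q_1 × Q_3Q_2 = (-76, 38, -76).
Using Q_3: α has equation -76x + 38y - 76z = 456.
Substitute r = (-2, 2, -25) + t(-1, -1, -5) into the plane: 2128 + 418t = 456, so t = -4.
Intersection: (-2, 2, -25) + (-4)·(-1, -1, -5) = (2, 6, -5).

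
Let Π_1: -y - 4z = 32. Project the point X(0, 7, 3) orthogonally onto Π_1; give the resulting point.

Foot = X − λn with λ = (n·X − d)/|n|² = (-19 − 32)/17 = -3.
Foot = (0, 7, 3) − (-3)·(0, -1, -4) = (0, 4, -9).

(0, 4, -9)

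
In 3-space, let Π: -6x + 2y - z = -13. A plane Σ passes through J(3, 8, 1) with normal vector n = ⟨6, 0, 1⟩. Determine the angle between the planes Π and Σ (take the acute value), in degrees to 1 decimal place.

Σ: n·r = n·J gives 6x + z = 19.
cos θ = |n₁·n₂| / (|n₁||n₂|) = |-37| / (√41 · √37).
θ = arccos(0.94997) ≈ 18.2°.

18.2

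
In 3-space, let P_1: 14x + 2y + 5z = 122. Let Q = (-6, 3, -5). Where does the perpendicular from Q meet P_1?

(8, 5, 0)

Foot = Q − λn with λ = (n·Q − d)/|n|² = (-103 − 122)/225 = -1.
Foot = (-6, 3, -5) − (-1)·(14, 2, 5) = (8, 5, 0).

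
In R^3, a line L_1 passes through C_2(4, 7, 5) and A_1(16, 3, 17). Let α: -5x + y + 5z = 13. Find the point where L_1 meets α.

A direction vector for L_1 is A_1 − C_2 = (12, -4, 12).
Substitute r = (4, 7, 5) + t(12, -4, 12) into the plane: 12 + (-4)t = 13, so t = -1/4.
Intersection: (4, 7, 5) + (-1/4)·(12, -4, 12) = (1, 8, 2).

(1, 8, 2)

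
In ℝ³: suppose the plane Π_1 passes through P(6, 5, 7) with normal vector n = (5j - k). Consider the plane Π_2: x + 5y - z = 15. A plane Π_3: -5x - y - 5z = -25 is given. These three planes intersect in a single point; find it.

(-3, 5, 7)

Π_1: n·r = n·P gives 5y - z = 18.
Solving the 3×3 linear system 5y - z = 18, x + 5y - z = 15, -5x - y - 5z = -25 (e.g. by elimination or Cramer's rule, determinant = 26) gives (-3, 5, 7).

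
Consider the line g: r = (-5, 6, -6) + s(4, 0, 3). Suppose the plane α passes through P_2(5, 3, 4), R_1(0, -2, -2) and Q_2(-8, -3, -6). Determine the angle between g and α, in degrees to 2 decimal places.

12.05

P_2R_1 = (-5, -5, -6), P_2Q_2 = (-13, -6, -10); a normal to α is P_2R_1 × P_2Q_2 = (14, 28, -35).
Using P_2: α has equation 14x + 28y - 35z = 14.
sin θ = |n·v| / (|n||v|) = |-49| / (√2205 · √25) = 0.20870.
θ ≈ 12.05°.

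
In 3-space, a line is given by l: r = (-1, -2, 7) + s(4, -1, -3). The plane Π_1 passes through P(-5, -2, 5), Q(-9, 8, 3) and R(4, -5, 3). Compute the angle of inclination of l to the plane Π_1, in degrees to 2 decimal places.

20.78

PQ = (-4, 10, -2), PR = (9, -3, -2); a normal to Π_1 is PQ × PR = (-26, -26, -78).
Using P: Π_1 has equation -26x - 26y - 78z = -208.
sin θ = |n·v| / (|n||v|) = |156| / (√7436 · √26) = 0.35479.
θ ≈ 20.78°.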